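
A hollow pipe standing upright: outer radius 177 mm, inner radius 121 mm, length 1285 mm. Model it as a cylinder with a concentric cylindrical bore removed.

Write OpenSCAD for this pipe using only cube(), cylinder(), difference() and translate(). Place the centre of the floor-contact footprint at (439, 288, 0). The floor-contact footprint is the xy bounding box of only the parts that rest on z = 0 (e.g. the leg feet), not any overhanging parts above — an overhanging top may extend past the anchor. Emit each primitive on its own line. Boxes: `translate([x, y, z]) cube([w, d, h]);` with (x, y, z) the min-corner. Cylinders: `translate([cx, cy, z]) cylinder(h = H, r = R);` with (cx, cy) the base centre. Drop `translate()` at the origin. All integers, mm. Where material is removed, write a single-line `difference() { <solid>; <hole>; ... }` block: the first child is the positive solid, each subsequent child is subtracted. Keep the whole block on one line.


difference() { translate([439, 288, 0]) cylinder(h = 1285, r = 177); translate([439, 288, 0]) cylinder(h = 1285, r = 121); }


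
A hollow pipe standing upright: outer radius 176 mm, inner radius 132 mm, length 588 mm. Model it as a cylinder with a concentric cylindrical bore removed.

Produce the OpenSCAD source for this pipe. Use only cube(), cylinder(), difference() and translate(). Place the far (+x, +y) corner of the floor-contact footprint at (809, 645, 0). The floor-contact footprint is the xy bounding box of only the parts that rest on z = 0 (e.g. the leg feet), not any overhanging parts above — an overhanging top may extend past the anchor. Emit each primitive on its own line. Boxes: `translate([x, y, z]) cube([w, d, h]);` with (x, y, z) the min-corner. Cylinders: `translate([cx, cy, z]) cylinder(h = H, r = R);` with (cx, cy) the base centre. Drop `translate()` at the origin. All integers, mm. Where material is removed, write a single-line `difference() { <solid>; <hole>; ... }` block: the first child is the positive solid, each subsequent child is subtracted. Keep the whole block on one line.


difference() { translate([633, 469, 0]) cylinder(h = 588, r = 176); translate([633, 469, 0]) cylinder(h = 588, r = 132); }


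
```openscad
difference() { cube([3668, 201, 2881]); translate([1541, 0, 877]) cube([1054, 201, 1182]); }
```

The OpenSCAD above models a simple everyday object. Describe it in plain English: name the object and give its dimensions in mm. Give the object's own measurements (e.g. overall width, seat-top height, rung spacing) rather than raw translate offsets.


A wall 3668 mm long (x), 201 mm thick (y), 2881 mm tall, with a rectangular window opening cut through it. The opening is 1054 mm wide and 1182 mm tall; its sill is at z = 877 mm and its near (−x) edge is 1541 mm from the wall's −x end. The opening passes through the full wall thickness.


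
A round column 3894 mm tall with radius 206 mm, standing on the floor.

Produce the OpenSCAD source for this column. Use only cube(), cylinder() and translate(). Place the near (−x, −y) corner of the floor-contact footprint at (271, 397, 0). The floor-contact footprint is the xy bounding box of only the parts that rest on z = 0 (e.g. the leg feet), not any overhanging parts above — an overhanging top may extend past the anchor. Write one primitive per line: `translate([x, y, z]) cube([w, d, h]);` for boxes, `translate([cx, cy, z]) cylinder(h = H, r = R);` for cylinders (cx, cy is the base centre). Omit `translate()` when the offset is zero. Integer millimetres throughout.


translate([477, 603, 0]) cylinder(h = 3894, r = 206);


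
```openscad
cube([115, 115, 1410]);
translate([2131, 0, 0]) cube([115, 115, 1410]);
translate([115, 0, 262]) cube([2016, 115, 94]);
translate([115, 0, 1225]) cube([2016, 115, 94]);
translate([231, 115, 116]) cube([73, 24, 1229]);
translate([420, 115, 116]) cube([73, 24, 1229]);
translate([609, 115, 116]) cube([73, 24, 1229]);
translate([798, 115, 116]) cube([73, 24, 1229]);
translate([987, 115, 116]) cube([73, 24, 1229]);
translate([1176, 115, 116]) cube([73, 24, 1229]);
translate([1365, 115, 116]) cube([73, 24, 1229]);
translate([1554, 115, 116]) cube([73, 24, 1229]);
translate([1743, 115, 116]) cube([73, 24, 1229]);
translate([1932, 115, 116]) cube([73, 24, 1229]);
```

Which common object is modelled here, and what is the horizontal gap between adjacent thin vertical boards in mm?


A fence section. The picket gap is 116 mm.

Two posts, two rails, 10 pickets — a fence section. Span 2016 mm holds 10 pickets of 73 mm with 11 equal gaps: ⌊(2016 − 10·73) / 11⌋ = 116 mm.


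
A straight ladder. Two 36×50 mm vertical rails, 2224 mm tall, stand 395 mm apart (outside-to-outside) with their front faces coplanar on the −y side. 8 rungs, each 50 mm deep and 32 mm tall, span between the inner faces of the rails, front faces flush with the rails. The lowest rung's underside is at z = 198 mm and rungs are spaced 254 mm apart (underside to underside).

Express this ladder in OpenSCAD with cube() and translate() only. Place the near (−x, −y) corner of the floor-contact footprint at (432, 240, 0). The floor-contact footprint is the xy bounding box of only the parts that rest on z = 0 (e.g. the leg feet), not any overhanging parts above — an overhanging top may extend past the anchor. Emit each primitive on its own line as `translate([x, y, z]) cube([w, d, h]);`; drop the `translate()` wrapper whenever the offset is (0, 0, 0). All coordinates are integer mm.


translate([432, 240, 0]) cube([36, 50, 2224]);
translate([791, 240, 0]) cube([36, 50, 2224]);
translate([468, 240, 198]) cube([323, 50, 32]);
translate([468, 240, 452]) cube([323, 50, 32]);
translate([468, 240, 706]) cube([323, 50, 32]);
translate([468, 240, 960]) cube([323, 50, 32]);
translate([468, 240, 1214]) cube([323, 50, 32]);
translate([468, 240, 1468]) cube([323, 50, 32]);
translate([468, 240, 1722]) cube([323, 50, 32]);
translate([468, 240, 1976]) cube([323, 50, 32]);


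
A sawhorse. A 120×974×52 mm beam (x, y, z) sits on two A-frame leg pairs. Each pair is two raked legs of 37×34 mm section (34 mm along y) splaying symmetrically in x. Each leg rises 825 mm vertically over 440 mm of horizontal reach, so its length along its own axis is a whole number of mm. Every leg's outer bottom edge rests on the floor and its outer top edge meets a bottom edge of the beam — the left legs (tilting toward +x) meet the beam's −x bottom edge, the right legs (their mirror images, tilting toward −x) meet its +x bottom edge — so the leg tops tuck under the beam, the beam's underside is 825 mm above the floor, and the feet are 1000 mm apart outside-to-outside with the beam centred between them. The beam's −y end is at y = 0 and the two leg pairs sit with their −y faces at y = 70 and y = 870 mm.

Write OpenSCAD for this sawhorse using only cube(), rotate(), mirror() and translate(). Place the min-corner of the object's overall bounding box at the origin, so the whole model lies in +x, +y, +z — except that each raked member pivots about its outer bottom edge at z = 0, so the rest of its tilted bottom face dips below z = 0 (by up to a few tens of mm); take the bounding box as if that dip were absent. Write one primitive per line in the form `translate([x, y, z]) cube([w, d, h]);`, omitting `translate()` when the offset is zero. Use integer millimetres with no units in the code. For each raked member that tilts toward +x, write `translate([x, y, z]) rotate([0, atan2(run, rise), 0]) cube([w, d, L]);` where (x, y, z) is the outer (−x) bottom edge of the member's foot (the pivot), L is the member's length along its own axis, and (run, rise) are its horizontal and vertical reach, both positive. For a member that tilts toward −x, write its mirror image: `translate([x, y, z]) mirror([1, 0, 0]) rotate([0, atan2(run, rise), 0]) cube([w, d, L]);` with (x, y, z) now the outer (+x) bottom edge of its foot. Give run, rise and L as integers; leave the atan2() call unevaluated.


translate([440, 0, 825]) cube([120, 974, 52]);
translate([0, 70, 0]) rotate([0, atan2(440, 825), 0]) cube([37, 34, 935]);
translate([1000, 70, 0]) mirror([1, 0, 0]) rotate([0, atan2(440, 825), 0]) cube([37, 34, 935]);
translate([0, 870, 0]) rotate([0, atan2(440, 825), 0]) cube([37, 34, 935]);
translate([1000, 870, 0]) mirror([1, 0, 0]) rotate([0, atan2(440, 825), 0]) cube([37, 34, 935]);


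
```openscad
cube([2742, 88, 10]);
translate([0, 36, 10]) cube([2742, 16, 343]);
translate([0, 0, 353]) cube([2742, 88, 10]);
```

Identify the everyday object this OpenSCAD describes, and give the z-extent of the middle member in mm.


An I-beam. The web height is 343 mm.

Two wide flanges with a thin centred web — an I-beam. Overall 363 mm minus two 10 mm flanges gives a web of 363 − 2·10 = 343 mm.


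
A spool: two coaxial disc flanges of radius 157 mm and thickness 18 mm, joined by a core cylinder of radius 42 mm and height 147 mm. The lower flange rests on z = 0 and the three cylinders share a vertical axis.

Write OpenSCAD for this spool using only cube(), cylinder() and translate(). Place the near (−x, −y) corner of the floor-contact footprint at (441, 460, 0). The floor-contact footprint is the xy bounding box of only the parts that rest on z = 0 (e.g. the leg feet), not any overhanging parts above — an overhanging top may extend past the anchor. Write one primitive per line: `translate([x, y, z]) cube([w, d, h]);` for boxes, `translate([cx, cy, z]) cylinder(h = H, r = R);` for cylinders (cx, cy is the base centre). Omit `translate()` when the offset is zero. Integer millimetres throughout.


translate([598, 617, 0]) cylinder(h = 18, r = 157);
translate([598, 617, 18]) cylinder(h = 147, r = 42);
translate([598, 617, 165]) cylinder(h = 18, r = 157);


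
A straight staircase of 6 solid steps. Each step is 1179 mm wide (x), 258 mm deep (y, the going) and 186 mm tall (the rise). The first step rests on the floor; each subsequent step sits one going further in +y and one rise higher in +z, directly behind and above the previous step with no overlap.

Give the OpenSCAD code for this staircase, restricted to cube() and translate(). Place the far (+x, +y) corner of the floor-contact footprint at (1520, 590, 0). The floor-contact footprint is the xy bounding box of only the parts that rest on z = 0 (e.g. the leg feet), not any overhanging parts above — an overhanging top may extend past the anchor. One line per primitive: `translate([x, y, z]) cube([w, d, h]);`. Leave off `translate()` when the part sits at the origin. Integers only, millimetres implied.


translate([341, 332, 0]) cube([1179, 258, 186]);
translate([341, 590, 186]) cube([1179, 258, 186]);
translate([341, 848, 372]) cube([1179, 258, 186]);
translate([341, 1106, 558]) cube([1179, 258, 186]);
translate([341, 1364, 744]) cube([1179, 258, 186]);
translate([341, 1622, 930]) cube([1179, 258, 186]);


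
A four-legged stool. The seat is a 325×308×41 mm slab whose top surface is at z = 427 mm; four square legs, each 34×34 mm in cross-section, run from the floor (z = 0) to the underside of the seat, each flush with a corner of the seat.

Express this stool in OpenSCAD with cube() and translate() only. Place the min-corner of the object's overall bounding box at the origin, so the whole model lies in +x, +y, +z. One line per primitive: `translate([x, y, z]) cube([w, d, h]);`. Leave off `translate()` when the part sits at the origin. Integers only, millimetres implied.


translate([0, 0, 386]) cube([325, 308, 41]);
cube([34, 34, 386]);
translate([291, 0, 0]) cube([34, 34, 386]);
translate([0, 274, 0]) cube([34, 34, 386]);
translate([291, 274, 0]) cube([34, 34, 386]);


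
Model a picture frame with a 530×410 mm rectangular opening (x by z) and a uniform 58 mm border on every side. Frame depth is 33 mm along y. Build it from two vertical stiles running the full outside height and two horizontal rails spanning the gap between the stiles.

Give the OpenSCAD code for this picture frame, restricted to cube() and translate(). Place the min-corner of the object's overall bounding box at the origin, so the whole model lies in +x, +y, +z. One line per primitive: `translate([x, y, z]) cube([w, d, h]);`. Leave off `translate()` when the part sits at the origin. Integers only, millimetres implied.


cube([58, 33, 526]);
translate([588, 0, 0]) cube([58, 33, 526]);
translate([58, 0, 0]) cube([530, 33, 58]);
translate([58, 0, 468]) cube([530, 33, 58]);


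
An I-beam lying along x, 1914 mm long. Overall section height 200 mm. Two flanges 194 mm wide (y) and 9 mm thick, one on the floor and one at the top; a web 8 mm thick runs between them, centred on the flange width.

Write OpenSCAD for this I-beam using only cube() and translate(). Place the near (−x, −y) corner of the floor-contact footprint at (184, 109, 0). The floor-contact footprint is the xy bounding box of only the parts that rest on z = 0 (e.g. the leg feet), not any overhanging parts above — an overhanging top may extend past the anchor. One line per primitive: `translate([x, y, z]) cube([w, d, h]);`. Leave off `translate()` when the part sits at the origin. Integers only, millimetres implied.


translate([184, 109, 0]) cube([1914, 194, 9]);
translate([184, 202, 9]) cube([1914, 8, 182]);
translate([184, 109, 191]) cube([1914, 194, 9]);


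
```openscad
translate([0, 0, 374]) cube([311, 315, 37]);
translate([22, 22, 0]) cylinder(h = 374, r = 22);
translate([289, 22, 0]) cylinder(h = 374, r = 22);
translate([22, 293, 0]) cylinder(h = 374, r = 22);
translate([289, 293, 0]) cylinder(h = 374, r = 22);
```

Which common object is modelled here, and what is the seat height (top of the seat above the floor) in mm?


A stool. The seat height is 411 mm.

A 311×315×37 slab at z = 374 on four corner cylinders — a stool. The seat top is 374 + 37 = 411 mm.


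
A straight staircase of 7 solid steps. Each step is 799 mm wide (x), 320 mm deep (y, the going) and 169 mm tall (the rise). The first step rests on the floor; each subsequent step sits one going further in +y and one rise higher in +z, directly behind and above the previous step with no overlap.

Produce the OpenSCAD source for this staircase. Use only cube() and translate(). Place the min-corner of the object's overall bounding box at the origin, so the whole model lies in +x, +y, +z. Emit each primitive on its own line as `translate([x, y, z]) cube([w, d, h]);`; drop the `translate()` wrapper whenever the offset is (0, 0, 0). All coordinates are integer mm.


cube([799, 320, 169]);
translate([0, 320, 169]) cube([799, 320, 169]);
translate([0, 640, 338]) cube([799, 320, 169]);
translate([0, 960, 507]) cube([799, 320, 169]);
translate([0, 1280, 676]) cube([799, 320, 169]);
translate([0, 1600, 845]) cube([799, 320, 169]);
translate([0, 1920, 1014]) cube([799, 320, 169]);


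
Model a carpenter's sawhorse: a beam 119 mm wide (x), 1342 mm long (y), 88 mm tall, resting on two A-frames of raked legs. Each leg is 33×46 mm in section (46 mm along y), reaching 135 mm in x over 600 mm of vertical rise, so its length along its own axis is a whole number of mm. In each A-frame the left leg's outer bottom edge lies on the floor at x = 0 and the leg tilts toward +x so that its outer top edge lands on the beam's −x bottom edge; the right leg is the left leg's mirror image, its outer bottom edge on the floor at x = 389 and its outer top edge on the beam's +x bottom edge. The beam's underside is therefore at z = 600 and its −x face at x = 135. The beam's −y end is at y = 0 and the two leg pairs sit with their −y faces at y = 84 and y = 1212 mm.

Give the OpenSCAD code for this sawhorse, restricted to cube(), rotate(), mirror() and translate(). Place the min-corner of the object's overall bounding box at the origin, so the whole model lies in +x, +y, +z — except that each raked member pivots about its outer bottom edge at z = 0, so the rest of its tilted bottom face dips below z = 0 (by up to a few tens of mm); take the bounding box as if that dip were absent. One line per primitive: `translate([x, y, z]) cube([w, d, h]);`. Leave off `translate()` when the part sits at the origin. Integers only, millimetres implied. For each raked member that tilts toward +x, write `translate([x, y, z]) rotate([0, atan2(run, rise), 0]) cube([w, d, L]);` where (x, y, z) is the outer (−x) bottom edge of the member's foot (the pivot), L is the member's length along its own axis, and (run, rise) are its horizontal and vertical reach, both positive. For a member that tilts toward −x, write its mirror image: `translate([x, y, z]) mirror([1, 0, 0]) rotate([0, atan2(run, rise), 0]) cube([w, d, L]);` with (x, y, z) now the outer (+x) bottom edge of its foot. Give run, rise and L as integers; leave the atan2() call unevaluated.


translate([135, 0, 600]) cube([119, 1342, 88]);
translate([0, 84, 0]) rotate([0, atan2(135, 600), 0]) cube([33, 46, 615]);
translate([389, 84, 0]) mirror([1, 0, 0]) rotate([0, atan2(135, 600), 0]) cube([33, 46, 615]);
translate([0, 1212, 0]) rotate([0, atan2(135, 600), 0]) cube([33, 46, 615]);
translate([389, 1212, 0]) mirror([1, 0, 0]) rotate([0, atan2(135, 600), 0]) cube([33, 46, 615]);


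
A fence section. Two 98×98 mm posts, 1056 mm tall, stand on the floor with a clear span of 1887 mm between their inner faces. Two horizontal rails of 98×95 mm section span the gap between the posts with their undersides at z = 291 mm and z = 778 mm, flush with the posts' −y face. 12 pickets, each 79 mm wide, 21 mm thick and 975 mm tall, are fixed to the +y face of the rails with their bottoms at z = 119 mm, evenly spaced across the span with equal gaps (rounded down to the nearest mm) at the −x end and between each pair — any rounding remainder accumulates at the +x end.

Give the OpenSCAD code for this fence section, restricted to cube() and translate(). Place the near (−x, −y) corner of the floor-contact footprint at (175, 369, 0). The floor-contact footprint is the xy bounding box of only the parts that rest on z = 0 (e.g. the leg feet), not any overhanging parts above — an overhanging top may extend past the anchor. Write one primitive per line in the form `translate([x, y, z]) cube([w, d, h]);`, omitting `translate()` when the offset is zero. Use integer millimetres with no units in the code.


translate([175, 369, 0]) cube([98, 98, 1056]);
translate([2160, 369, 0]) cube([98, 98, 1056]);
translate([273, 369, 291]) cube([1887, 98, 95]);
translate([273, 369, 778]) cube([1887, 98, 95]);
translate([345, 467, 119]) cube([79, 21, 975]);
translate([496, 467, 119]) cube([79, 21, 975]);
translate([647, 467, 119]) cube([79, 21, 975]);
translate([798, 467, 119]) cube([79, 21, 975]);
translate([949, 467, 119]) cube([79, 21, 975]);
translate([1100, 467, 119]) cube([79, 21, 975]);
translate([1251, 467, 119]) cube([79, 21, 975]);
translate([1402, 467, 119]) cube([79, 21, 975]);
translate([1553, 467, 119]) cube([79, 21, 975]);
translate([1704, 467, 119]) cube([79, 21, 975]);
translate([1855, 467, 119]) cube([79, 21, 975]);
translate([2006, 467, 119]) cube([79, 21, 975]);


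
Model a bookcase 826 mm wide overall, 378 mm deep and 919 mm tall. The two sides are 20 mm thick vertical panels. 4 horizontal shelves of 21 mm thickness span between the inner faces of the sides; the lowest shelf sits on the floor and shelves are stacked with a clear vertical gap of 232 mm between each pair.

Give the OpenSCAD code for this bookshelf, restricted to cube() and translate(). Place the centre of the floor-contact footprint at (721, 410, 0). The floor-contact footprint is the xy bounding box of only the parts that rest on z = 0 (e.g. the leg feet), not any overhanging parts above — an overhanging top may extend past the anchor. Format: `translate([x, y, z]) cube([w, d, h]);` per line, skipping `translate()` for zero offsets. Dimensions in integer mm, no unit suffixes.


translate([308, 221, 0]) cube([20, 378, 919]);
translate([1114, 221, 0]) cube([20, 378, 919]);
translate([328, 221, 0]) cube([786, 378, 21]);
translate([328, 221, 253]) cube([786, 378, 21]);
translate([328, 221, 506]) cube([786, 378, 21]);
translate([328, 221, 759]) cube([786, 378, 21]);


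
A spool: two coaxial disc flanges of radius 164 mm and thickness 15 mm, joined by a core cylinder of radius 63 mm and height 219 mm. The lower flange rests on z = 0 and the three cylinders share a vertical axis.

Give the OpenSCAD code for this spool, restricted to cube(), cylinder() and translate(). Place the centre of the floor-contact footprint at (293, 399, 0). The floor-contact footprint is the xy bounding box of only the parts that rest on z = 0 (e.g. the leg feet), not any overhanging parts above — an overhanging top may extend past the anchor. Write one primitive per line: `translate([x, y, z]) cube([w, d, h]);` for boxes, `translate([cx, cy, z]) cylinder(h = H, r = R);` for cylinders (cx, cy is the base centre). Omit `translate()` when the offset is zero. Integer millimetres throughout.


translate([293, 399, 0]) cylinder(h = 15, r = 164);
translate([293, 399, 15]) cylinder(h = 219, r = 63);
translate([293, 399, 234]) cylinder(h = 15, r = 164);


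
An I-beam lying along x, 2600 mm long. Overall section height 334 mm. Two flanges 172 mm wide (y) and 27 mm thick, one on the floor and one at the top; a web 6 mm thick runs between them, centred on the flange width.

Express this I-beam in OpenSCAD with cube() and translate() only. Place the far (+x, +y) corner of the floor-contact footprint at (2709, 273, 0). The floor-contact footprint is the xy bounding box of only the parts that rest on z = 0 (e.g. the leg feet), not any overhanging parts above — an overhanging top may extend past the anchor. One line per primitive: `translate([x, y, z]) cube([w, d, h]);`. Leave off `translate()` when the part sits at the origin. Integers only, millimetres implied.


translate([109, 101, 0]) cube([2600, 172, 27]);
translate([109, 184, 27]) cube([2600, 6, 280]);
translate([109, 101, 307]) cube([2600, 172, 27]);


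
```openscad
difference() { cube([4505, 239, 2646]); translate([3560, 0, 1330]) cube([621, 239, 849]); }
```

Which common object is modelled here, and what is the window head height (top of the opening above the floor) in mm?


A wall with a window opening. The window head height is 2179 mm.

A wall with a rectangular opening subtracted — a window. Sill at z = 1330, opening 849 mm tall, so the head is at 1330 + 849 = 2179 mm.


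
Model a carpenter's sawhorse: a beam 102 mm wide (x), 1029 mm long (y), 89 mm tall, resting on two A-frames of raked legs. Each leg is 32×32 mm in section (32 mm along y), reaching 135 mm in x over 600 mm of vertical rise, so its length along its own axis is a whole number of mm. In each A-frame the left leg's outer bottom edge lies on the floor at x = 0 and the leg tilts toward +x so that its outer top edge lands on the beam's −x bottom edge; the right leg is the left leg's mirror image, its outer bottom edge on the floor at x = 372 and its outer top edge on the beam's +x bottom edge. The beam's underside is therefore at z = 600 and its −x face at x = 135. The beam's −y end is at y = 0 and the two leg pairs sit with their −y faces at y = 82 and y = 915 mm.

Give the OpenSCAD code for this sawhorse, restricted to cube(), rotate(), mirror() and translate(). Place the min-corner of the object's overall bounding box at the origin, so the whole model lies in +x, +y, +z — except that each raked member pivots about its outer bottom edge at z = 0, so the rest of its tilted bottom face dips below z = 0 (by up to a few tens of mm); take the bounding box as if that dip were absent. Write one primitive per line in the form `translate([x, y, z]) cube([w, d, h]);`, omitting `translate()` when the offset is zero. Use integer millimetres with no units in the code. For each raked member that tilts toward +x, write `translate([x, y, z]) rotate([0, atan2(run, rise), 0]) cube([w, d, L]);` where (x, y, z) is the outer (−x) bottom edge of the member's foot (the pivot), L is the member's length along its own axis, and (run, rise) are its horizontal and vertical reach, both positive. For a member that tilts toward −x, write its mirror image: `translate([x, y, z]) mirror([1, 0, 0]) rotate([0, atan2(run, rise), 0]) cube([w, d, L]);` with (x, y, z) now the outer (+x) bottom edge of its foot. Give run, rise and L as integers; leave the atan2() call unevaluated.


// leg length = √(135² + 600²) = 615
// right-leg outer foot x = 2·135 + 102 = 372
// beam min-corner = (135, 0, 600)
translate([135, 0, 600]) cube([102, 1029, 89]);
translate([0, 82, 0]) rotate([0, atan2(135, 600), 0]) cube([32, 32, 615]);
translate([372, 82, 0]) mirror([1, 0, 0]) rotate([0, atan2(135, 600), 0]) cube([32, 32, 615]);
translate([0, 915, 0]) rotate([0, atan2(135, 600), 0]) cube([32, 32, 615]);
translate([372, 915, 0]) mirror([1, 0, 0]) rotate([0, atan2(135, 600), 0]) cube([32, 32, 615]);


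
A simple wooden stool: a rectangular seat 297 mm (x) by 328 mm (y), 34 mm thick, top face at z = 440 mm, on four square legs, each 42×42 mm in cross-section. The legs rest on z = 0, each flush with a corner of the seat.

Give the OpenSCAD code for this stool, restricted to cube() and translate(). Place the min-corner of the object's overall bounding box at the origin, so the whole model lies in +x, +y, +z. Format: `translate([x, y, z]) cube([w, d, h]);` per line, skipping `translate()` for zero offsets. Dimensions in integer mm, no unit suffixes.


translate([0, 0, 406]) cube([297, 328, 34]);
cube([42, 42, 406]);
translate([255, 0, 0]) cube([42, 42, 406]);
translate([0, 286, 0]) cube([42, 42, 406]);
translate([255, 286, 0]) cube([42, 42, 406]);


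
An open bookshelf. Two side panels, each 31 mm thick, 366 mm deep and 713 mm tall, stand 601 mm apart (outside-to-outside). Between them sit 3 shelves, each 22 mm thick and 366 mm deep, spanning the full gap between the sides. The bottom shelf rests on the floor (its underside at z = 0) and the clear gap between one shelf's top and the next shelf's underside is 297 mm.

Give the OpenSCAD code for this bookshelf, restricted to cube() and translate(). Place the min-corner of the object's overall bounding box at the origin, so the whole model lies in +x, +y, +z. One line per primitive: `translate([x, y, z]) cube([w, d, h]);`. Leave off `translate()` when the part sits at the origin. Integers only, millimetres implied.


cube([31, 366, 713]);
translate([570, 0, 0]) cube([31, 366, 713]);
translate([31, 0, 0]) cube([539, 366, 22]);
translate([31, 0, 319]) cube([539, 366, 22]);
translate([31, 0, 638]) cube([539, 366, 22]);


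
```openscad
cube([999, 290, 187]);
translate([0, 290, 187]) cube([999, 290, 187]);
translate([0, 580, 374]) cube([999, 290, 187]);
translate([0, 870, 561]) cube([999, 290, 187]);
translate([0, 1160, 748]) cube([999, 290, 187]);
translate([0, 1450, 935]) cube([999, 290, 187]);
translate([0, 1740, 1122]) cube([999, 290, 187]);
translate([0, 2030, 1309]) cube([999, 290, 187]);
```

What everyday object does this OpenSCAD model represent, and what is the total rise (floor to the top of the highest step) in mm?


A staircase. The total rise is 1496 mm.

8 identical blocks, each offset up and back from the previous — a staircase. Each step is 187 mm tall and there are 8 of them, so the total rise is 8 × 187 = 1496 mm.


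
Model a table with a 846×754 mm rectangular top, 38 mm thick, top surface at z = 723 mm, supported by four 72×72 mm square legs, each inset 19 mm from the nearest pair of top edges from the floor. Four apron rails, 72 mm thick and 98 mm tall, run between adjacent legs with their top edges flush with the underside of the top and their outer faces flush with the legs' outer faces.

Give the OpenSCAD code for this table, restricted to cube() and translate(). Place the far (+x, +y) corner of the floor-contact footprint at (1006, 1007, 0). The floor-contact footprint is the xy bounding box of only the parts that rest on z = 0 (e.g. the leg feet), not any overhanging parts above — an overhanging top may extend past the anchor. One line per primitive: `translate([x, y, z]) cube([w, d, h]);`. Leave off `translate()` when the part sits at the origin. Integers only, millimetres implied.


translate([179, 272, 685]) cube([846, 754, 38]);
translate([198, 291, 0]) cube([72, 72, 685]);
translate([934, 291, 0]) cube([72, 72, 685]);
translate([198, 935, 0]) cube([72, 72, 685]);
translate([934, 935, 0]) cube([72, 72, 685]);
translate([270, 291, 587]) cube([664, 72, 98]);
translate([270, 935, 587]) cube([664, 72, 98]);
translate([198, 363, 587]) cube([72, 572, 98]);
translate([934, 363, 587]) cube([72, 572, 98]);


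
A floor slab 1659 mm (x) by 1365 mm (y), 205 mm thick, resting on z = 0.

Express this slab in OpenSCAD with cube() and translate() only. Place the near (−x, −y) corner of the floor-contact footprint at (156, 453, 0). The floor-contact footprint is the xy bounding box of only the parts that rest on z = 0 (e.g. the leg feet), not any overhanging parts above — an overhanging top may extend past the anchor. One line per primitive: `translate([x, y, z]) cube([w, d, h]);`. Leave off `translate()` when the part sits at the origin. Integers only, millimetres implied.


translate([156, 453, 0]) cube([1659, 1365, 205]);


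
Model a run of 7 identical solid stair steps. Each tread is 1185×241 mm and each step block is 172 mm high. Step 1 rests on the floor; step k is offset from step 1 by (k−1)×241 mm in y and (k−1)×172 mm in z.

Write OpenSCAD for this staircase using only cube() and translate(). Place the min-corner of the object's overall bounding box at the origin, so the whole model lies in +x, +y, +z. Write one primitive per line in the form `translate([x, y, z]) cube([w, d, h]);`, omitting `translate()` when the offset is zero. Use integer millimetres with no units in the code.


cube([1185, 241, 172]);
translate([0, 241, 172]) cube([1185, 241, 172]);
translate([0, 482, 344]) cube([1185, 241, 172]);
translate([0, 723, 516]) cube([1185, 241, 172]);
translate([0, 964, 688]) cube([1185, 241, 172]);
translate([0, 1205, 860]) cube([1185, 241, 172]);
translate([0, 1446, 1032]) cube([1185, 241, 172]);


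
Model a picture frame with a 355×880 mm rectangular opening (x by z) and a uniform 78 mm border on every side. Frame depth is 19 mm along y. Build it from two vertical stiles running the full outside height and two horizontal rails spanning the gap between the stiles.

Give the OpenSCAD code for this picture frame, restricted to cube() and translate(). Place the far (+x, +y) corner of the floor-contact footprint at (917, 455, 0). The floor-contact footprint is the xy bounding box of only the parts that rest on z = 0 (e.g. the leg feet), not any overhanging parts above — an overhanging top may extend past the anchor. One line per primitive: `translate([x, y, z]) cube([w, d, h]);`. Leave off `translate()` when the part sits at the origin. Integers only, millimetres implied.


translate([406, 436, 0]) cube([78, 19, 1036]);
translate([839, 436, 0]) cube([78, 19, 1036]);
translate([484, 436, 0]) cube([355, 19, 78]);
translate([484, 436, 958]) cube([355, 19, 78]);


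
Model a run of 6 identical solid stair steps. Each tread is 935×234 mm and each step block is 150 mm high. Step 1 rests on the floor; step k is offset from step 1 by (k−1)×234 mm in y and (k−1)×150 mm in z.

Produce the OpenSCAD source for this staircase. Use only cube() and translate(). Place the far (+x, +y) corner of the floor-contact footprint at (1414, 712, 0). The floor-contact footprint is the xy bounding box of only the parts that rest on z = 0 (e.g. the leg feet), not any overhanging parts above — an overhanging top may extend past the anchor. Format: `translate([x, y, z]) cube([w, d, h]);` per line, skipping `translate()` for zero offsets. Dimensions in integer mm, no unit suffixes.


translate([479, 478, 0]) cube([935, 234, 150]);
translate([479, 712, 150]) cube([935, 234, 150]);
translate([479, 946, 300]) cube([935, 234, 150]);
translate([479, 1180, 450]) cube([935, 234, 150]);
translate([479, 1414, 600]) cube([935, 234, 150]);
translate([479, 1648, 750]) cube([935, 234, 150]);


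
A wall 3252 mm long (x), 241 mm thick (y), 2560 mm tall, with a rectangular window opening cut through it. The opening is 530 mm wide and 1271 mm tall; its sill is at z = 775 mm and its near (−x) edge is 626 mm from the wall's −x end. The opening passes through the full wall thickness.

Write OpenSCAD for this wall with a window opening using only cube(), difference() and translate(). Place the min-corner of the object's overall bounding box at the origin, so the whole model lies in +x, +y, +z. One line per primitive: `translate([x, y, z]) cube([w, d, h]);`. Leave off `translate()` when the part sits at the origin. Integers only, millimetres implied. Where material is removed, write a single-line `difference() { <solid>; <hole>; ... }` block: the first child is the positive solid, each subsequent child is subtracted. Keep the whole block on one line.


difference() { cube([3252, 241, 2560]); translate([626, 0, 775]) cube([530, 241, 1271]); }


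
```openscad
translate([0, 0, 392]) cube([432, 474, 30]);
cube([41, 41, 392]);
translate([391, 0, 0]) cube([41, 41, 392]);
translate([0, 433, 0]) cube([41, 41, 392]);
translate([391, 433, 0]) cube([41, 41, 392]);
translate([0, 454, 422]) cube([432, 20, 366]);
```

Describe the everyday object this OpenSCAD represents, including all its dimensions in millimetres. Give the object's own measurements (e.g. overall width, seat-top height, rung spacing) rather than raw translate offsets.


A chair. The seat is a 432×474×30 mm slab with its top at z = 422 mm, on four 41×41 mm corner legs (flush with the seat edges, standing on z = 0). A flat backrest 20 mm thick, 366 mm tall, spans the full seat width and rises from the seat top along its +y edge, rear face flush with the rear of the seat.


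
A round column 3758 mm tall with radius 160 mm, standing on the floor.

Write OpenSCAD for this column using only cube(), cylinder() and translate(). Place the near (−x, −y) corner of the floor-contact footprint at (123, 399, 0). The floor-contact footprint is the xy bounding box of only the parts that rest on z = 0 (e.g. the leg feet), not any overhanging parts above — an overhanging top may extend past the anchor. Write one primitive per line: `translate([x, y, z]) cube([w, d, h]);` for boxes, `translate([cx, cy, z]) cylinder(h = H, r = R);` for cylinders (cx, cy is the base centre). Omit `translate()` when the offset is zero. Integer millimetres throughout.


translate([283, 559, 0]) cylinder(h = 3758, r = 160);


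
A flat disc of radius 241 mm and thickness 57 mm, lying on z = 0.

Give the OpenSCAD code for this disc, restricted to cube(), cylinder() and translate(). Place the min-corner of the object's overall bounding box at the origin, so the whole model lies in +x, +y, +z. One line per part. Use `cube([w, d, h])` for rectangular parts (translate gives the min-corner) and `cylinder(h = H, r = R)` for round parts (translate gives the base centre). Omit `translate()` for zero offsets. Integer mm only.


translate([241, 241, 0]) cylinder(h = 57, r = 241);


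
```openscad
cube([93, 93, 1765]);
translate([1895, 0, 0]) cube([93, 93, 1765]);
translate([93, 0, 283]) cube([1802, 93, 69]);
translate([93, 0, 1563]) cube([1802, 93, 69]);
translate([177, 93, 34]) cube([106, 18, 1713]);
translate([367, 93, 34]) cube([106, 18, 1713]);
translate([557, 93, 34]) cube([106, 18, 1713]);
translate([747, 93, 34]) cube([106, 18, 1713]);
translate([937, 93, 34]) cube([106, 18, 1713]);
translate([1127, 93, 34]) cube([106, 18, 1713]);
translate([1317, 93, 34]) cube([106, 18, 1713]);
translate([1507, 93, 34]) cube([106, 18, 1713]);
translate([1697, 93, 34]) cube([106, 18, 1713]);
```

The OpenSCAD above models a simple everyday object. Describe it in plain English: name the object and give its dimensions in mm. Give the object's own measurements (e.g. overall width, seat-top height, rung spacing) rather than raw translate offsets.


A fence section. Two 93×93 mm posts, 1765 mm tall, stand on the floor with a clear span of 1802 mm between their inner faces. Two horizontal rails of 93×69 mm section span the gap between the posts with their undersides at z = 283 mm and z = 1563 mm, flush with the posts' −y face. 9 pickets, each 106 mm wide, 18 mm thick and 1713 mm tall, are fixed to the +y face of the rails with their bottoms at z = 34 mm, spaced across the span with a 84 mm gap after the −x post and between neighbouring pickets, with 92 mm left before the +x post.


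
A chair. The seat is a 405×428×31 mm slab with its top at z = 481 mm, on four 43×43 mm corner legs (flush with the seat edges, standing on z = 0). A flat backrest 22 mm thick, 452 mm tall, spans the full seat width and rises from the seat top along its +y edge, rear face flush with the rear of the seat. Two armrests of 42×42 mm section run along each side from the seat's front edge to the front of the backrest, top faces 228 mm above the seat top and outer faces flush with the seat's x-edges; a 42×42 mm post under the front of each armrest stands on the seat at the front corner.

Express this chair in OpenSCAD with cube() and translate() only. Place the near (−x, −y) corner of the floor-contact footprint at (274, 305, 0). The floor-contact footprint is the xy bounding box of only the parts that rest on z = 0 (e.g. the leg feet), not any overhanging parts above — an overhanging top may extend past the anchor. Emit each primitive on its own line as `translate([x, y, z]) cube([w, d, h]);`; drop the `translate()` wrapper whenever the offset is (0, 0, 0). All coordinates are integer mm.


// leg_h = 481 - 31 = 450
// arm post h = 228 - 42 = 186
translate([274, 305, 450]) cube([405, 428, 31]);
translate([274, 305, 0]) cube([43, 43, 450]);
translate([636, 305, 0]) cube([43, 43, 450]);
translate([274, 690, 0]) cube([43, 43, 450]);
translate([636, 690, 0]) cube([43, 43, 450]);
translate([274, 711, 481]) cube([405, 22, 452]);
translate([274, 305, 667]) cube([42, 406, 42]);
translate([637, 305, 667]) cube([42, 406, 42]);
translate([274, 305, 481]) cube([42, 42, 186]);
translate([637, 305, 481]) cube([42, 42, 186]);


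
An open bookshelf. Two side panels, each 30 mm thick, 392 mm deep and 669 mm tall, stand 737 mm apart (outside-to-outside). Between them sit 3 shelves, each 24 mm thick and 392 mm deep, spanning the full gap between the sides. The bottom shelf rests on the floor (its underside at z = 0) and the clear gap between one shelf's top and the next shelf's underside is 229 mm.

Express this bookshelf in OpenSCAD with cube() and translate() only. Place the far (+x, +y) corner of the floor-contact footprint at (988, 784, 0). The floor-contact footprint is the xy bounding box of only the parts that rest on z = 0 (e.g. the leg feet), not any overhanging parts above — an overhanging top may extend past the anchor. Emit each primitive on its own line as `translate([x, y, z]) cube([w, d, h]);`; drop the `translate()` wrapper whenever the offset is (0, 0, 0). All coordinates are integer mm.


translate([251, 392, 0]) cube([30, 392, 669]);
translate([958, 392, 0]) cube([30, 392, 669]);
translate([281, 392, 0]) cube([677, 392, 24]);
translate([281, 392, 253]) cube([677, 392, 24]);
translate([281, 392, 506]) cube([677, 392, 24]);


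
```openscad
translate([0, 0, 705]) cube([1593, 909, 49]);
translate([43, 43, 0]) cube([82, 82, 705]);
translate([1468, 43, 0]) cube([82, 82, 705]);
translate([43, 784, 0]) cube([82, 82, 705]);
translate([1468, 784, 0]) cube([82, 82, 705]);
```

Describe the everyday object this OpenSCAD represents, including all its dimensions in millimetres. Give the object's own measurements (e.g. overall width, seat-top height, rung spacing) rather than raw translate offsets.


A rectangular dining table. The top is 1593×909×49 mm with its upper surface at z = 754 mm. It stands on four 82×82 mm square legs, each inset 43 mm from the nearest pair of top edges, running from the floor to the underside of the top.


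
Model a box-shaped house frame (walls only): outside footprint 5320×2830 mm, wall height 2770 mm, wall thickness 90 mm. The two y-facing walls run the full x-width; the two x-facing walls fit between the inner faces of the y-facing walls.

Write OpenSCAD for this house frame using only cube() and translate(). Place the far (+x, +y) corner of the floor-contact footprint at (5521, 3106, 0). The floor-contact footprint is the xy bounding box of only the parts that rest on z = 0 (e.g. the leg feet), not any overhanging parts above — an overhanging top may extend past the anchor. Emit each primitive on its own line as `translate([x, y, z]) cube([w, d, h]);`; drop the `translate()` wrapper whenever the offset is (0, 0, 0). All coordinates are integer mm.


translate([201, 276, 0]) cube([5320, 90, 2770]);
translate([201, 3016, 0]) cube([5320, 90, 2770]);
translate([201, 366, 0]) cube([90, 2650, 2770]);
translate([5431, 366, 0]) cube([90, 2650, 2770]);
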